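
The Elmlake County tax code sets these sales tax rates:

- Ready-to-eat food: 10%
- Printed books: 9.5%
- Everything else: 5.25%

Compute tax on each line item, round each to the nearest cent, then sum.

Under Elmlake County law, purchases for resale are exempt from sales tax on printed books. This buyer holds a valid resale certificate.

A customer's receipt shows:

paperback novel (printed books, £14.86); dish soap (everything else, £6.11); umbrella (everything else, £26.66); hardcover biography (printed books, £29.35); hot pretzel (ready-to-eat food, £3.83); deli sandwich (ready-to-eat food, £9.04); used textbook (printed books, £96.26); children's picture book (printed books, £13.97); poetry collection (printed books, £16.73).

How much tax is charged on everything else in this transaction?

Dish soap £6.11: everything else → 5.25% → £0.32
Umbrella £26.66: everything else → 5.25% → £1.40
Tax on everything else = £0.32 + £1.40 = £1.72

£1.72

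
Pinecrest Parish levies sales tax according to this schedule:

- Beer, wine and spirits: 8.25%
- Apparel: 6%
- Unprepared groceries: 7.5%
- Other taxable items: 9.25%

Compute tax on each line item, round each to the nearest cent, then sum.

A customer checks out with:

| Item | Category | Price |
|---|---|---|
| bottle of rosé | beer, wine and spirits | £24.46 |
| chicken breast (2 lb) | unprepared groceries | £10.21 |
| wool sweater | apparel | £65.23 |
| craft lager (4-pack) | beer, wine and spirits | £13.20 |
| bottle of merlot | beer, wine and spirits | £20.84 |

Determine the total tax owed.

£9.51

Bottle of rosé £24.46: beer, wine and spirits → 8.25% → £2.02
Chicken breast (2 lb) £10.21: unprepared groceries → 7.5% → £0.77
Wool sweater £65.23: apparel → 6% → £3.91
Craft lager (4-pack) £13.20: beer, wine and spirits → 8.25% → £1.09
Bottle of merlot £20.84: beer, wine and spirits → 8.25% → £1.72
Total tax = £2.02 + £0.77 + £3.91 + £1.09 + £1.72 = £9.51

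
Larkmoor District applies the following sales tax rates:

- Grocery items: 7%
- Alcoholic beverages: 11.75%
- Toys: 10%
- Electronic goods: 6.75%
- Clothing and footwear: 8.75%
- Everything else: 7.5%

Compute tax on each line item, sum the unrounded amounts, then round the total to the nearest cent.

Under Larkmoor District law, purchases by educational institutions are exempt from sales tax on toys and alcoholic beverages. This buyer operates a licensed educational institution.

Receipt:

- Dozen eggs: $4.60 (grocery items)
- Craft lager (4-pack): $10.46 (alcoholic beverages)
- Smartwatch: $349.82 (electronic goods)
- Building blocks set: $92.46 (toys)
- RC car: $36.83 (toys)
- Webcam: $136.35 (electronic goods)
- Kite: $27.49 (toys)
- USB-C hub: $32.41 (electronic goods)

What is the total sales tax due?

$35.33

Dozen eggs $4.60: grocery items → 7% → $0.322
Craft lager (4-pack) $10.46: alcoholic beverages, buyer-exempt → 0% → $0.00
Smartwatch $349.82: electronic goods → 6.75% → $23.61285
Building blocks set $92.46: toys, buyer-exempt → 0% → $0.00
RC car $36.83: toys, buyer-exempt → 0% → $0.00
Webcam $136.35: electronic goods → 6.75% → $9.203625
Kite $27.49: toys, buyer-exempt → 0% → $0.00
USB-C hub $32.41: electronic goods → 6.75% → $2.187675
Unrounded tax sum = $35.32615 → $35.33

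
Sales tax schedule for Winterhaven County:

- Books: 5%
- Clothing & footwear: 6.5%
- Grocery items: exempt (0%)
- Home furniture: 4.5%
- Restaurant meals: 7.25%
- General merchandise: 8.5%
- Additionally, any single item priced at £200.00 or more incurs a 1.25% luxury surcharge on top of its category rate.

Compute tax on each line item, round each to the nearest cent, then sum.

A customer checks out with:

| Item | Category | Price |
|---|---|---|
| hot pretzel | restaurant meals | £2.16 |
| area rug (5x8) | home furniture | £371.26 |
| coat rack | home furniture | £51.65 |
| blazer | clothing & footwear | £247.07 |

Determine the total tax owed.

Hot pretzel £2.16: restaurant meals → 7.25% → £0.16
Area rug (5x8) £371.26: home furniture → 4.5% + 1.25% surcharge = 5.75% → £21.35
Coat rack £51.65: home furniture → 4.5% → £2.32
Blazer £247.07: clothing & footwear → 6.5% + 1.25% surcharge = 7.75% → £19.15
Total tax = £0.16 + £21.35 + £2.32 + £19.15 = £42.98

£42.98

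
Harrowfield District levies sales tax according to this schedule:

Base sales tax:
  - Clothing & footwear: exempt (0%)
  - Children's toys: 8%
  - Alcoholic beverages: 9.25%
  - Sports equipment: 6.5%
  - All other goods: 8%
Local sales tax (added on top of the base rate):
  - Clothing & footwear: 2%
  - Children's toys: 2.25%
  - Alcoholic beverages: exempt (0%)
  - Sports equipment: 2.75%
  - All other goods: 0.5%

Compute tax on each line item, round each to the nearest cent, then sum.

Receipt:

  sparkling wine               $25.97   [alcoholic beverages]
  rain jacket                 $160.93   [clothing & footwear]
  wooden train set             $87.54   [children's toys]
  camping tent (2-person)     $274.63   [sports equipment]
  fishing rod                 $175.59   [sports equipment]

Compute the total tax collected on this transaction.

$56.23

Sparkling wine $25.97: alcoholic beverages → 9.25% + 0% local = 9.25% → $2.40
Rain jacket $160.93: clothing & footwear → 0% + 2% local = 2% → $3.22
Wooden train set $87.54: children's toys → 8% + 2.25% local = 10.25% → $8.97
Camping tent (2-person) $274.63: sports equipment → 6.5% + 2.75% local = 9.25% → $25.40
Fishing rod $175.59: sports equipment → 6.5% + 2.75% local = 9.25% → $16.24
Total tax = $2.40 + $3.22 + $8.97 + $25.40 + $16.24 = $56.23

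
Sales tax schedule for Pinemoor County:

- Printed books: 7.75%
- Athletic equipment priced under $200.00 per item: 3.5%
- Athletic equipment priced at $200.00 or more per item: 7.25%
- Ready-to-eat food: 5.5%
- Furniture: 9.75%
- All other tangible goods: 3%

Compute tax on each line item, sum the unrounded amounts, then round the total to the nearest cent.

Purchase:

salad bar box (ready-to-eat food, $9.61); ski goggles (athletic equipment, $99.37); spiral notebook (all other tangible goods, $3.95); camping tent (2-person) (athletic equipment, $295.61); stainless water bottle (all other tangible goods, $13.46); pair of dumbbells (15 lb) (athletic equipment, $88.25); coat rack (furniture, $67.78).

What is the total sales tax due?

Salad bar box $9.61: ready-to-eat food → 5.5% → $0.52855
Ski goggles $99.37: athletic equipment, under $200.00 → 3.5% → $3.47795
Spiral notebook $3.95: all other tangible goods → 3% → $0.1185
Camping tent (2-person) $295.61: athletic equipment, $200.00 or more → 7.25% → $21.431725
Stainless water bottle $13.46: all other tangible goods → 3% → $0.4038
Pair of dumbbells (15 lb) $88.25: athletic equipment, under $200.00 → 3.5% → $3.08875
Coat rack $67.78: furniture → 9.75% → $6.60855
Unrounded tax sum = $35.657825 → $35.66

$35.66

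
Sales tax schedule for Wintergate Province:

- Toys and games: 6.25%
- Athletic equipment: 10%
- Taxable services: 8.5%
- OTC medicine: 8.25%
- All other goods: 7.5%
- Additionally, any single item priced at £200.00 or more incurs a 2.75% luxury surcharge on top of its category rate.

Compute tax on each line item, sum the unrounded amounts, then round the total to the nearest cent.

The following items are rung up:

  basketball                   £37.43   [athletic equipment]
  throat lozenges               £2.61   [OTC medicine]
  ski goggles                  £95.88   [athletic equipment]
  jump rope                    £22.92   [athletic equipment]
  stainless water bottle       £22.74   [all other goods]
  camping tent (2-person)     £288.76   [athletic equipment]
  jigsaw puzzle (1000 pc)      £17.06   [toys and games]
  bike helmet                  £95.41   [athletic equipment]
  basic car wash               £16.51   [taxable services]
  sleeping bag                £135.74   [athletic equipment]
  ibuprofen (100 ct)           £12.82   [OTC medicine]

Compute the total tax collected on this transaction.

£81.00

Basketball £37.43: athletic equipment → 10% → £3.743
Throat lozenges £2.61: OTC medicine → 8.25% → £0.215325
Ski goggles £95.88: athletic equipment → 10% → £9.588
Jump rope £22.92: athletic equipment → 10% → £2.292
Stainless water bottle £22.74: all other goods → 7.5% → £1.7055
Camping tent (2-person) £288.76: athletic equipment → 10% + 2.75% surcharge = 12.75% → £36.8169
Jigsaw puzzle (1000 pc) £17.06: toys and games → 6.25% → £1.06625
Bike helmet £95.41: athletic equipment → 10% → £9.541
Basic car wash £16.51: taxable services → 8.5% → £1.40335
Sleeping bag £135.74: athletic equipment → 10% → £13.574
Ibuprofen (100 ct) £12.82: OTC medicine → 8.25% → £1.05765
Unrounded tax sum = £81.002975 → £81.00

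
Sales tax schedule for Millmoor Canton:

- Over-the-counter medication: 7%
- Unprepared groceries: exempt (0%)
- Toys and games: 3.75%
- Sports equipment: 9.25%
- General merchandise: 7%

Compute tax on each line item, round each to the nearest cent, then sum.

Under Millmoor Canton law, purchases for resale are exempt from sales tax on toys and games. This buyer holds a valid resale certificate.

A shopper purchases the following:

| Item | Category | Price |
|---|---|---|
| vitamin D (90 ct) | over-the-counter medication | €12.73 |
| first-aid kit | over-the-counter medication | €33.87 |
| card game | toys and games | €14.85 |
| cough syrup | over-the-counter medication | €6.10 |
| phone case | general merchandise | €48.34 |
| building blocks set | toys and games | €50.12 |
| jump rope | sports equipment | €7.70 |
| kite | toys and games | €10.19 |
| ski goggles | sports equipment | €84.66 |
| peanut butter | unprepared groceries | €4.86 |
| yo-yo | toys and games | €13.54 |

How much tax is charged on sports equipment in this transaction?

Jump rope €7.70: sports equipment → 9.25% → €0.71
Ski goggles €84.66: sports equipment → 9.25% → €7.83
Tax on sports equipment = €0.71 + €7.83 = €8.54

€8.54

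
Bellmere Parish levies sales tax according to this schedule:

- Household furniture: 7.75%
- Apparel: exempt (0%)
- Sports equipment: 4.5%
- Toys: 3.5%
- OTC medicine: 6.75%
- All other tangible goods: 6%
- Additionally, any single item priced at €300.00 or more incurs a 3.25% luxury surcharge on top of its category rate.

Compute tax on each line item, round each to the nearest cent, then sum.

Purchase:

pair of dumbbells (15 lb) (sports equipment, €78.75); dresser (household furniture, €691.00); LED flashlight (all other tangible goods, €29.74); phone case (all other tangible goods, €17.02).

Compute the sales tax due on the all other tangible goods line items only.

€2.80

LED flashlight €29.74: all other tangible goods → 6% → €1.78
Phone case €17.02: all other tangible goods → 6% → €1.02
Tax on all other tangible goods = €1.78 + €1.02 = €2.80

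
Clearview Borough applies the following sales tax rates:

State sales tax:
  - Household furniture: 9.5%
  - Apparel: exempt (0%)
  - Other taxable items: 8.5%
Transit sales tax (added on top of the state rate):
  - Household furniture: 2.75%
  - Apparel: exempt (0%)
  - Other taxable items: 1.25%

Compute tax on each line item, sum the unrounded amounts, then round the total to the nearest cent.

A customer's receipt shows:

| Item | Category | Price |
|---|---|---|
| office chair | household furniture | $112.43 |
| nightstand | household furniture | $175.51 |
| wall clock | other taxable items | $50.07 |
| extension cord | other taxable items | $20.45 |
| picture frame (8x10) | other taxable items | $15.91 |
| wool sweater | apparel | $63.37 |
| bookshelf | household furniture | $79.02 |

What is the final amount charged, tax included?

$570.14

Office chair $112.43: household furniture → 9.5% + 2.75% transit = 12.25% → $13.772675
Nightstand $175.51: household furniture → 9.5% + 2.75% transit = 12.25% → $21.499975
Wall clock $50.07: other taxable items → 8.5% + 1.25% transit = 9.75% → $4.881825
Extension cord $20.45: other taxable items → 8.5% + 1.25% transit = 9.75% → $1.993875
Picture frame (8x10) $15.91: other taxable items → 8.5% + 1.25% transit = 9.75% → $1.551225
Wool sweater $63.37: apparel → 0% + 0% transit = 0% → $0.00
Bookshelf $79.02: household furniture → 9.5% + 2.75% transit = 12.25% → $9.67995
Subtotal = $516.76; unrounded tax = $53.379525 → $53.38; total due = $570.14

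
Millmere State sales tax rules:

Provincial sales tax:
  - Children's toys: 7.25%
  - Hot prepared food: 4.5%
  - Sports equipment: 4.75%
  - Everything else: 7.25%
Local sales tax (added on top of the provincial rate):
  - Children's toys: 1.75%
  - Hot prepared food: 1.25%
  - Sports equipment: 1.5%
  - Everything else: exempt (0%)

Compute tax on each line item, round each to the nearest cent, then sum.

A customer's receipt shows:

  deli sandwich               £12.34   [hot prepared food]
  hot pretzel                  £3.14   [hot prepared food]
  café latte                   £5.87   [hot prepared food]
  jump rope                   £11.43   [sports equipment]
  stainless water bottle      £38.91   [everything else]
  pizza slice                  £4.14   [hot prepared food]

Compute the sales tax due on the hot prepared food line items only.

£1.47

Deli sandwich £12.34: hot prepared food → 4.5% + 1.25% local = 5.75% → £0.71
Hot pretzel £3.14: hot prepared food → 4.5% + 1.25% local = 5.75% → £0.18
Café latte £5.87: hot prepared food → 4.5% + 1.25% local = 5.75% → £0.34
Pizza slice £4.14: hot prepared food → 4.5% + 1.25% local = 5.75% → £0.24
Tax on hot prepared food = £0.71 + £0.18 + £0.34 + £0.24 = £1.47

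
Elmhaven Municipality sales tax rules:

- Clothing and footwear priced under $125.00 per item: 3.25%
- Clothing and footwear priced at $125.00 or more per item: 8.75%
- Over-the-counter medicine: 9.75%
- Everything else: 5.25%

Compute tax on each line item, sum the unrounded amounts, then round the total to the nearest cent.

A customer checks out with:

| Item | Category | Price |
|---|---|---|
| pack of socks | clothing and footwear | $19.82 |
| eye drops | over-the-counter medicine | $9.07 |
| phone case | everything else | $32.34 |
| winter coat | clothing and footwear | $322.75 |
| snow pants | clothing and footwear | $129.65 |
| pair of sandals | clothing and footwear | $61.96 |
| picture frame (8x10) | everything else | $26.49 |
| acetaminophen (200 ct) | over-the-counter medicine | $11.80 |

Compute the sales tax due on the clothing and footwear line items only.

Pack of socks $19.82: clothing and footwear, under $125.00 → 3.25% → $0.64415
Winter coat $322.75: clothing and footwear, $125.00 or more → 8.75% → $28.240625
Snow pants $129.65: clothing and footwear, $125.00 or more → 8.75% → $11.344375
Pair of sandals $61.96: clothing and footwear, under $125.00 → 3.25% → $2.0137
Tax on clothing and footwear: unrounded sum = $42.24285 → $42.24

$42.24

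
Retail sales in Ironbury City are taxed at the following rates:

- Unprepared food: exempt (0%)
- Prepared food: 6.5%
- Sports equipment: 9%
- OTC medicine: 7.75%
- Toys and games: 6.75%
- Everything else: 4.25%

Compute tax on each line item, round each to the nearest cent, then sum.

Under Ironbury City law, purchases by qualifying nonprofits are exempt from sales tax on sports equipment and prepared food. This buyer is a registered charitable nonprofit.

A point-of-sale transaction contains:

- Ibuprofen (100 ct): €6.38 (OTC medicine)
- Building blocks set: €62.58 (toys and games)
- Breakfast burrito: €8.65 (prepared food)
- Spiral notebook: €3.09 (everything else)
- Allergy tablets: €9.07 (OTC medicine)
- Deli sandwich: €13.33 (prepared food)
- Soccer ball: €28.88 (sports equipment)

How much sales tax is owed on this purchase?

Ibuprofen (100 ct) €6.38: OTC medicine → 7.75% → €0.49
Building blocks set €62.58: toys and games → 6.75% → €4.22
Breakfast burrito €8.65: prepared food, buyer-exempt → 0% → €0.00
Spiral notebook €3.09: everything else → 4.25% → €0.13
Allergy tablets €9.07: OTC medicine → 7.75% → €0.70
Deli sandwich €13.33: prepared food, buyer-exempt → 0% → €0.00
Soccer ball €28.88: sports equipment, buyer-exempt → 0% → €0.00
Total tax = €0.49 + €4.22 + €0.13 + €0.70 = €5.54

€5.54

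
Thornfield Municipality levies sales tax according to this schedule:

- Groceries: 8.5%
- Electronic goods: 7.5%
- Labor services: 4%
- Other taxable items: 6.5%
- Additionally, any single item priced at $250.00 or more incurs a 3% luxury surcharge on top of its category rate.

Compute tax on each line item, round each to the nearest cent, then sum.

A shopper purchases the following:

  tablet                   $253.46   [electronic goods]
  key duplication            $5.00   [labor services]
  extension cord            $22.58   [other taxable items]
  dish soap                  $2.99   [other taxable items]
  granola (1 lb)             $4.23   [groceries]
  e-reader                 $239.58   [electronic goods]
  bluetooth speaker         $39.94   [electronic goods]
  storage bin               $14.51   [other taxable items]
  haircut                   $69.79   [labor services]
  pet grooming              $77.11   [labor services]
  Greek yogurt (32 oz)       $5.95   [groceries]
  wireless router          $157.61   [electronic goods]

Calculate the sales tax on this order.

$68.94

Tablet $253.46: electronic goods → 7.5% + 3% surcharge = 10.5% → $26.61
Key duplication $5.00: labor services → 4% → $0.20
Extension cord $22.58: other taxable items → 6.5% → $1.47
Dish soap $2.99: other taxable items → 6.5% → $0.19
Granola (1 lb) $4.23: groceries → 8.5% → $0.36
E-reader $239.58: electronic goods → 7.5% → $17.97
Bluetooth speaker $39.94: electronic goods → 7.5% → $3.00
Storage bin $14.51: other taxable items → 6.5% → $0.94
Haircut $69.79: labor services → 4% → $2.79
Pet grooming $77.11: labor services → 4% → $3.08
Greek yogurt (32 oz) $5.95: groceries → 8.5% → $0.51
Wireless router $157.61: electronic goods → 7.5% → $11.82
Total tax = $26.61 + $0.20 + $1.47 + $0.19 + $0.36 + $17.97 + $3.00 + $0.94 + $2.79 + $3.08 + $0.51 + $11.82 = $68.94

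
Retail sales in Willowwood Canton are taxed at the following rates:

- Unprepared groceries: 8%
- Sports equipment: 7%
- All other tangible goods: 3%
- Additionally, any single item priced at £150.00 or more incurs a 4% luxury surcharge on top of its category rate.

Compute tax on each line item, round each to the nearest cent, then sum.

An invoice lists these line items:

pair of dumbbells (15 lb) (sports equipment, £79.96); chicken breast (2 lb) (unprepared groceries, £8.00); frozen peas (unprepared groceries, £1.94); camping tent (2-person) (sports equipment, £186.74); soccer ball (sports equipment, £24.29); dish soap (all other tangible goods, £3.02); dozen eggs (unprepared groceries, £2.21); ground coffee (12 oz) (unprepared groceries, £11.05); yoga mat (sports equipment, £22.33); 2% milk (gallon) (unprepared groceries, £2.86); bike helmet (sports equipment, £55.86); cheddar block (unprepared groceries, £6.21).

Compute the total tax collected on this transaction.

£35.99

Pair of dumbbells (15 lb) £79.96: sports equipment → 7% → £5.60
Chicken breast (2 lb) £8.00: unprepared groceries → 8% → £0.64
Frozen peas £1.94: unprepared groceries → 8% → £0.16
Camping tent (2-person) £186.74: sports equipment → 7% + 4% surcharge = 11% → £20.54
Soccer ball £24.29: sports equipment → 7% → £1.70
Dish soap £3.02: all other tangible goods → 3% → £0.09
Dozen eggs £2.21: unprepared groceries → 8% → £0.18
Ground coffee (12 oz) £11.05: unprepared groceries → 8% → £0.88
Yoga mat £22.33: sports equipment → 7% → £1.56
2% milk (gallon) £2.86: unprepared groceries → 8% → £0.23
Bike helmet £55.86: sports equipment → 7% → £3.91
Cheddar block £6.21: unprepared groceries → 8% → £0.50
Total tax = £5.60 + £0.64 + £0.16 + £20.54 + £1.70 + £0.09 + £0.18 + £0.88 + £1.56 + £0.23 + £3.91 + £0.50 = £35.99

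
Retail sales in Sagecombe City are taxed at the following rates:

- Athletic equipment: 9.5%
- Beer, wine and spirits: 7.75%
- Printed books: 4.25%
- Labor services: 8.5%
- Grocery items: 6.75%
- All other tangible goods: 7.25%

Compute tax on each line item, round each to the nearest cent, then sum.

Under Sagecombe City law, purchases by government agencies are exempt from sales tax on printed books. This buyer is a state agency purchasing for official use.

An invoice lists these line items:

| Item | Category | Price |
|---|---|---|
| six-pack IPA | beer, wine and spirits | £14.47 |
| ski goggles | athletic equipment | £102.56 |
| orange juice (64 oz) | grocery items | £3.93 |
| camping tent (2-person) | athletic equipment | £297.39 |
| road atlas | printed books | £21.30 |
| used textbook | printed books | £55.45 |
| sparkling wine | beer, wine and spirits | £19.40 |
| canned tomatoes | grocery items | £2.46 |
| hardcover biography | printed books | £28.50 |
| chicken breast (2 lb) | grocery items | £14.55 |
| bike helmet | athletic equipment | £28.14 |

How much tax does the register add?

£44.70

Six-pack IPA £14.47: beer, wine and spirits → 7.75% → £1.12
Ski goggles £102.56: athletic equipment → 9.5% → £9.74
Orange juice (64 oz) £3.93: grocery items → 6.75% → £0.27
Camping tent (2-person) £297.39: athletic equipment → 9.5% → £28.25
Road atlas £21.30: printed books, buyer-exempt → 0% → £0.00
Used textbook £55.45: printed books, buyer-exempt → 0% → £0.00
Sparkling wine £19.40: beer, wine and spirits → 7.75% → £1.50
Canned tomatoes £2.46: grocery items → 6.75% → £0.17
Hardcover biography £28.50: printed books, buyer-exempt → 0% → £0.00
Chicken breast (2 lb) £14.55: grocery items → 6.75% → £0.98
Bike helmet £28.14: athletic equipment → 9.5% → £2.67
Total tax = £1.12 + £9.74 + £0.27 + £28.25 + £1.50 + £0.17 + £0.98 + £2.67 = £44.70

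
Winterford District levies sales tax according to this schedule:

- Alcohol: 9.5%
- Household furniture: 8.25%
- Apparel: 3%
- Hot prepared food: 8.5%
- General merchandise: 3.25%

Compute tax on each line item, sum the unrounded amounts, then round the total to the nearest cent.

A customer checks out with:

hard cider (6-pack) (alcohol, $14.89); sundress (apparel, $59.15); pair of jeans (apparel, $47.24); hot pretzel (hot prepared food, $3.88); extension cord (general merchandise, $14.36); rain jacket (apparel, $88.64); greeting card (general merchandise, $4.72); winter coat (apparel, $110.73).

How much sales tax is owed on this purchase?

$11.54

Hard cider (6-pack) $14.89: alcohol → 9.5% → $1.41455
Sundress $59.15: apparel → 3% → $1.7745
Pair of jeans $47.24: apparel → 3% → $1.4172
Hot pretzel $3.88: hot prepared food → 8.5% → $0.3298
Extension cord $14.36: general merchandise → 3.25% → $0.4667
Rain jacket $88.64: apparel → 3% → $2.6592
Greeting card $4.72: general merchandise → 3.25% → $0.1534
Winter coat $110.73: apparel → 3% → $3.3219
Unrounded tax sum = $11.53725 → $11.54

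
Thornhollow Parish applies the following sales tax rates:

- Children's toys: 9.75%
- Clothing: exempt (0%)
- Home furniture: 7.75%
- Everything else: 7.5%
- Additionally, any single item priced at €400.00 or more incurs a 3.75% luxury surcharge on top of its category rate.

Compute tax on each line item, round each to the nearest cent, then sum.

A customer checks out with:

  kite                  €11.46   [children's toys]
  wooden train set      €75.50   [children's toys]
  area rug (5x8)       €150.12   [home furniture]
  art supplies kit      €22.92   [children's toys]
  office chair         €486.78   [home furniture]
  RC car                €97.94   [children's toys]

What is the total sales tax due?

Kite €11.46: children's toys → 9.75% → €1.12
Wooden train set €75.50: children's toys → 9.75% → €7.36
Area rug (5x8) €150.12: home furniture → 7.75% → €11.63
Art supplies kit €22.92: children's toys → 9.75% → €2.23
Office chair €486.78: home furniture → 7.75% + 3.75% surcharge = 11.5% → €55.98
RC car €97.94: children's toys → 9.75% → €9.55
Total tax = €1.12 + €7.36 + €11.63 + €2.23 + €55.98 + €9.55 = €87.87

€87.87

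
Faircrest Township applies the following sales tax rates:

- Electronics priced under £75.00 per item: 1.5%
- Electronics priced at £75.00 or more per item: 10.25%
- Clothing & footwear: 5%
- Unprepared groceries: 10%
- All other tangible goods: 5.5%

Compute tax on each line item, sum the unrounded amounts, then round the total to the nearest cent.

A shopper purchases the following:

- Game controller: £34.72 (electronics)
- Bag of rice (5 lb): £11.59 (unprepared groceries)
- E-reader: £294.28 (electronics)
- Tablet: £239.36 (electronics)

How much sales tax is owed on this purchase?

Game controller £34.72: electronics, under £75.00 → 1.5% → £0.5208
Bag of rice (5 lb) £11.59: unprepared groceries → 10% → £1.159
E-reader £294.28: electronics, £75.00 or more → 10.25% → £30.1637
Tablet £239.36: electronics, £75.00 or more → 10.25% → £24.5344
Unrounded tax sum = £56.3779 → £56.38

£56.38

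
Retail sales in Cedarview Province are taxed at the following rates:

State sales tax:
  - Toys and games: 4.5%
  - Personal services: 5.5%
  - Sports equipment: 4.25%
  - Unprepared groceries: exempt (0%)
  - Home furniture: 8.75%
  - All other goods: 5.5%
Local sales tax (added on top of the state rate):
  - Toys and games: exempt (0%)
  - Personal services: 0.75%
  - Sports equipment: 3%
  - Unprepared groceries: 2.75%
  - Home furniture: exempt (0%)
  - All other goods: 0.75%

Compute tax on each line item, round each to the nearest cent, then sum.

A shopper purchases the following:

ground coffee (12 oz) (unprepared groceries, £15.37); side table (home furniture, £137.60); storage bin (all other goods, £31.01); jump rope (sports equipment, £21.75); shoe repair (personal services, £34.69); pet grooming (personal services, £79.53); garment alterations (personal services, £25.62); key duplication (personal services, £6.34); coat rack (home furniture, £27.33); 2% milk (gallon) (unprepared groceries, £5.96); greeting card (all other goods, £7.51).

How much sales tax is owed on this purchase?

£28.14

Ground coffee (12 oz) £15.37: unprepared groceries → 0% + 2.75% local = 2.75% → £0.42
Side table £137.60: home furniture → 8.75% + 0% local = 8.75% → £12.04
Storage bin £31.01: all other goods → 5.5% + 0.75% local = 6.25% → £1.94
Jump rope £21.75: sports equipment → 4.25% + 3% local = 7.25% → £1.58
Shoe repair £34.69: personal services → 5.5% + 0.75% local = 6.25% → £2.17
Pet grooming £79.53: personal services → 5.5% + 0.75% local = 6.25% → £4.97
Garment alterations £25.62: personal services → 5.5% + 0.75% local = 6.25% → £1.60
Key duplication £6.34: personal services → 5.5% + 0.75% local = 6.25% → £0.40
Coat rack £27.33: home furniture → 8.75% + 0% local = 8.75% → £2.39
2% milk (gallon) £5.96: unprepared groceries → 0% + 2.75% local = 2.75% → £0.16
Greeting card £7.51: all other goods → 5.5% + 0.75% local = 6.25% → £0.47
Total tax = £0.42 + £12.04 + £1.94 + £1.58 + £2.17 + £4.97 + £1.60 + £0.40 + £2.39 + £0.16 + £0.47 = £28.14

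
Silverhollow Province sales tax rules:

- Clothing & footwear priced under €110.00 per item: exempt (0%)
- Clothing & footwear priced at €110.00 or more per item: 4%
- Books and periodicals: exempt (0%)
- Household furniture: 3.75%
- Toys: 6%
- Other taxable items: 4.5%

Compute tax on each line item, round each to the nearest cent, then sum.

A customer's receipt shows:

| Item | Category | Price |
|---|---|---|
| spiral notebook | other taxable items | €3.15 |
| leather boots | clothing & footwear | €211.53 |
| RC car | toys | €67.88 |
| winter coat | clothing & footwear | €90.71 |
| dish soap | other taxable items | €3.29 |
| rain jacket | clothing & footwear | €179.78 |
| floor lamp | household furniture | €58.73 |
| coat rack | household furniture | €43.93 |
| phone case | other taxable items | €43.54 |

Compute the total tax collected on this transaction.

Spiral notebook €3.15: other taxable items → 4.5% → €0.14
Leather boots €211.53: clothing & footwear, €110.00 or more → 4% → €8.46
RC car €67.88: toys → 6% → €4.07
Winter coat €90.71: clothing & footwear, under €110.00 → 0% → €0.00
Dish soap €3.29: other taxable items → 4.5% → €0.15
Rain jacket €179.78: clothing & footwear, €110.00 or more → 4% → €7.19
Floor lamp €58.73: household furniture → 3.75% → €2.20
Coat rack €43.93: household furniture → 3.75% → €1.65
Phone case €43.54: other taxable items → 4.5% → €1.96
Total tax = €0.14 + €8.46 + €4.07 + €0.15 + €7.19 + €2.20 + €1.65 + €1.96 = €25.82

€25.82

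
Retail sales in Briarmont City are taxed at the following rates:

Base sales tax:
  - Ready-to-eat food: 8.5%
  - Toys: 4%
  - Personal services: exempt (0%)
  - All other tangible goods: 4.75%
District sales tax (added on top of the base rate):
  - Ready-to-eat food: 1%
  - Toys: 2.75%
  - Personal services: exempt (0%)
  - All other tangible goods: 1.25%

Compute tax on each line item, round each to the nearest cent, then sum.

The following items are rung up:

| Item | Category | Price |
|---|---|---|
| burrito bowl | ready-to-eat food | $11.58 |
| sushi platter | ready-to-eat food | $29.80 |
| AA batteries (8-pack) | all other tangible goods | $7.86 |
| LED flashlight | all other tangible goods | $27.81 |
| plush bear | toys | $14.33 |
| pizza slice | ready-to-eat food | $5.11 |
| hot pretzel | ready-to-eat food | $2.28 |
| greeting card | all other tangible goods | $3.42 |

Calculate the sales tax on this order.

Burrito bowl $11.58: ready-to-eat food → 8.5% + 1% district = 9.5% → $1.10
Sushi platter $29.80: ready-to-eat food → 8.5% + 1% district = 9.5% → $2.83
AA batteries (8-pack) $7.86: all other tangible goods → 4.75% + 1.25% district = 6% → $0.47
LED flashlight $27.81: all other tangible goods → 4.75% + 1.25% district = 6% → $1.67
Plush bear $14.33: toys → 4% + 2.75% district = 6.75% → $0.97
Pizza slice $5.11: ready-to-eat food → 8.5% + 1% district = 9.5% → $0.49
Hot pretzel $2.28: ready-to-eat food → 8.5% + 1% district = 9.5% → $0.22
Greeting card $3.42: all other tangible goods → 4.75% + 1.25% district = 6% → $0.21
Total tax = $1.10 + $2.83 + $0.47 + $1.67 + $0.97 + $0.49 + $0.22 + $0.21 = $7.96

$7.96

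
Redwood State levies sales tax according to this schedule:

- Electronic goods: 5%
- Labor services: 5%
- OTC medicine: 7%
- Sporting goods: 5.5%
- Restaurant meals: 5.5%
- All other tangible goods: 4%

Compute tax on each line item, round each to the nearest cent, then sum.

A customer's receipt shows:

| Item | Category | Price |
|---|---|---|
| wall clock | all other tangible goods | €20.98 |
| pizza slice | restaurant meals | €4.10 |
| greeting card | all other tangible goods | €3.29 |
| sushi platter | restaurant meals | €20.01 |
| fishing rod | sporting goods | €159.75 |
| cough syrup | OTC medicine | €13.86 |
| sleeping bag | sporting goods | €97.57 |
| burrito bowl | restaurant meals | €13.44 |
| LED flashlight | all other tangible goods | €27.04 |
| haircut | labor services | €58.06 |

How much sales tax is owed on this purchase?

€22.15

Wall clock €20.98: all other tangible goods → 4% → €0.84
Pizza slice €4.10: restaurant meals → 5.5% → €0.23
Greeting card €3.29: all other tangible goods → 4% → €0.13
Sushi platter €20.01: restaurant meals → 5.5% → €1.10
Fishing rod €159.75: sporting goods → 5.5% → €8.79
Cough syrup €13.86: OTC medicine → 7% → €0.97
Sleeping bag €97.57: sporting goods → 5.5% → €5.37
Burrito bowl €13.44: restaurant meals → 5.5% → €0.74
LED flashlight €27.04: all other tangible goods → 4% → €1.08
Haircut €58.06: labor services → 5% → €2.90
Total tax = €0.84 + €0.23 + €0.13 + €1.10 + €8.79 + €0.97 + €5.37 + €0.74 + €1.08 + €2.90 = €22.15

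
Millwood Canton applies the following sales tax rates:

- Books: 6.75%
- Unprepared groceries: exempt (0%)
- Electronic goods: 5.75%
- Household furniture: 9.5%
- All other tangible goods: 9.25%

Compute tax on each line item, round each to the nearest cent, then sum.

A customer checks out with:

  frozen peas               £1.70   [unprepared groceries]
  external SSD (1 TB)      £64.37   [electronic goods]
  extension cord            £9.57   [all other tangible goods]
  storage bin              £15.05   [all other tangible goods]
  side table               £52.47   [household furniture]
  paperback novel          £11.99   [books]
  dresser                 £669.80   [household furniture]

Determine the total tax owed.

Frozen peas £1.70: unprepared groceries → 0% → £0.00
External SSD (1 TB) £64.37: electronic goods → 5.75% → £3.70
Extension cord £9.57: all other tangible goods → 9.25% → £0.89
Storage bin £15.05: all other tangible goods → 9.25% → £1.39
Side table £52.47: household furniture → 9.5% → £4.98
Paperback novel £11.99: books → 6.75% → £0.81
Dresser £669.80: household furniture → 9.5% → £63.63
Total tax = £3.70 + £0.89 + £1.39 + £4.98 + £0.81 + £63.63 = £75.40

£75.40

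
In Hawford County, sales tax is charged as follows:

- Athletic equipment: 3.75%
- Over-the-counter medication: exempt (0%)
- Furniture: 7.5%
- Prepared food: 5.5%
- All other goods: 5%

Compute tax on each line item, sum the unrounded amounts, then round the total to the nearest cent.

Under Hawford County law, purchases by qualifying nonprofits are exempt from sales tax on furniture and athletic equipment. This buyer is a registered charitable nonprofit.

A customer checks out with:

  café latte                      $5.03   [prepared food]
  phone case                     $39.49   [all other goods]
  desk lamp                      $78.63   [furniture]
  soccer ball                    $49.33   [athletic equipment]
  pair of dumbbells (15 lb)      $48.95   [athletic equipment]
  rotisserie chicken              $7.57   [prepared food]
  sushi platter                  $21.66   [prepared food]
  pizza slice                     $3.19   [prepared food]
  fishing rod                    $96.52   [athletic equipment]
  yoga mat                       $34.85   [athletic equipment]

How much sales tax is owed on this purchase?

$4.03

Café latte $5.03: prepared food → 5.5% → $0.27665
Phone case $39.49: all other goods → 5% → $1.9745
Desk lamp $78.63: furniture, buyer-exempt → 0% → $0.00
Soccer ball $49.33: athletic equipment, buyer-exempt → 0% → $0.00
Pair of dumbbells (15 lb) $48.95: athletic equipment, buyer-exempt → 0% → $0.00
Rotisserie chicken $7.57: prepared food → 5.5% → $0.41635
Sushi platter $21.66: prepared food → 5.5% → $1.1913
Pizza slice $3.19: prepared food → 5.5% → $0.17545
Fishing rod $96.52: athletic equipment, buyer-exempt → 0% → $0.00
Yoga mat $34.85: athletic equipment, buyer-exempt → 0% → $0.00
Unrounded tax sum = $4.03425 → $4.03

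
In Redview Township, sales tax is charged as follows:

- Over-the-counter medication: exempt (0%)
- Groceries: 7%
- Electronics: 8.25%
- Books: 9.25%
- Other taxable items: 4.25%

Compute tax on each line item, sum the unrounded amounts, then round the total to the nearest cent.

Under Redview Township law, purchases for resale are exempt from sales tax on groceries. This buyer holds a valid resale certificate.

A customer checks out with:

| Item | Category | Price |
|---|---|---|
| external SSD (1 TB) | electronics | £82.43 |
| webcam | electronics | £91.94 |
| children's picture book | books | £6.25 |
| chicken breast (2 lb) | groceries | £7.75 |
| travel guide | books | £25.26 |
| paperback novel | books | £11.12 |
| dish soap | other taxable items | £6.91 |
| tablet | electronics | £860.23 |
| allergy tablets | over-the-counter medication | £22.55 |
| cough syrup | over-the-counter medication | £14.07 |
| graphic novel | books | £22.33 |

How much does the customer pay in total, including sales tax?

External SSD (1 TB) £82.43: electronics → 8.25% → £6.800475
Webcam £91.94: electronics → 8.25% → £7.58505
Children's picture book £6.25: books → 9.25% → £0.578125
Chicken breast (2 lb) £7.75: groceries, buyer-exempt → 0% → £0.00
Travel guide £25.26: books → 9.25% → £2.33655
Paperback novel £11.12: books → 9.25% → £1.0286
Dish soap £6.91: other taxable items → 4.25% → £0.293675
Tablet £860.23: electronics → 8.25% → £70.968975
Allergy tablets £22.55: over-the-counter medication → 0% → £0.00
Cough syrup £14.07: over-the-counter medication → 0% → £0.00
Graphic novel £22.33: books → 9.25% → £2.065525
Subtotal = £1150.84; unrounded tax = £91.656975 → £91.66; total due = £1242.50

£1242.50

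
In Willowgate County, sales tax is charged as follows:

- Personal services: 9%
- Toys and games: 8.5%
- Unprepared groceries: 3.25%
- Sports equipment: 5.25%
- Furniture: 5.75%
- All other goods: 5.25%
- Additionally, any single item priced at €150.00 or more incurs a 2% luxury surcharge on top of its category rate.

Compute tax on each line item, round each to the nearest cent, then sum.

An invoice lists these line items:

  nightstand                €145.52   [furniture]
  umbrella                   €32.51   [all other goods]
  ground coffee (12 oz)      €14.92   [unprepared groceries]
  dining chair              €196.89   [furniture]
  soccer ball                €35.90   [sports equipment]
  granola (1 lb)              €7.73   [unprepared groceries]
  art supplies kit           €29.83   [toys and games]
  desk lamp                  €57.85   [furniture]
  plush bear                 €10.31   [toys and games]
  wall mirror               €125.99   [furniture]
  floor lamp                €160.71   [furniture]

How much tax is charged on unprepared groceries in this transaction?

€0.73

Ground coffee (12 oz) €14.92: unprepared groceries → 3.25% → €0.48
Granola (1 lb) €7.73: unprepared groceries → 3.25% → €0.25
Tax on unprepared groceries = €0.48 + €0.25 = €0.73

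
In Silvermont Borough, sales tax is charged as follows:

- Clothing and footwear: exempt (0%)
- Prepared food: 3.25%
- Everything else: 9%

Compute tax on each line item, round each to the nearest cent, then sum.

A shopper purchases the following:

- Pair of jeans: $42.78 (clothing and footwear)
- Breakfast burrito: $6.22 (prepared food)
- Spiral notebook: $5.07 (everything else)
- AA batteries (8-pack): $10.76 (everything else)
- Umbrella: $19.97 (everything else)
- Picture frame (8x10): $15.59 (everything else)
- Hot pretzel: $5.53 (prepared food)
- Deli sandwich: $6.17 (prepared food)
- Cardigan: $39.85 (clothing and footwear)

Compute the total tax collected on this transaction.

$5.21

Pair of jeans $42.78: clothing and footwear → 0% → $0.00
Breakfast burrito $6.22: prepared food → 3.25% → $0.20
Spiral notebook $5.07: everything else → 9% → $0.46
AA batteries (8-pack) $10.76: everything else → 9% → $0.97
Umbrella $19.97: everything else → 9% → $1.80
Picture frame (8x10) $15.59: everything else → 9% → $1.40
Hot pretzel $5.53: prepared food → 3.25% → $0.18
Deli sandwich $6.17: prepared food → 3.25% → $0.20
Cardigan $39.85: clothing and footwear → 0% → $0.00
Total tax = $0.20 + $0.46 + $0.97 + $1.80 + $1.40 + $0.18 + $0.20 = $5.21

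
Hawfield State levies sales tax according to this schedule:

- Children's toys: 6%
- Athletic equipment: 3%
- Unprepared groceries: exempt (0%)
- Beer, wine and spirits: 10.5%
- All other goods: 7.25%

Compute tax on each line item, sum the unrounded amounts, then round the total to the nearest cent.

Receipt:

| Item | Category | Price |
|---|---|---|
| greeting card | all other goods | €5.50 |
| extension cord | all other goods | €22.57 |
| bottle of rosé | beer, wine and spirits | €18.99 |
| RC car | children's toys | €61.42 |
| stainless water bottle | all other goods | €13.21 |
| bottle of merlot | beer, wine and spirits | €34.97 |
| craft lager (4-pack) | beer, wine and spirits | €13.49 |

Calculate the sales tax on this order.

Greeting card €5.50: all other goods → 7.25% → €0.39875
Extension cord €22.57: all other goods → 7.25% → €1.636325
Bottle of rosé €18.99: beer, wine and spirits → 10.5% → €1.99395
RC car €61.42: children's toys → 6% → €3.6852
Stainless water bottle €13.21: all other goods → 7.25% → €0.957725
Bottle of merlot €34.97: beer, wine and spirits → 10.5% → €3.67185
Craft lager (4-pack) €13.49: beer, wine and spirits → 10.5% → €1.41645
Unrounded tax sum = €13.76025 → €13.76

€13.76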